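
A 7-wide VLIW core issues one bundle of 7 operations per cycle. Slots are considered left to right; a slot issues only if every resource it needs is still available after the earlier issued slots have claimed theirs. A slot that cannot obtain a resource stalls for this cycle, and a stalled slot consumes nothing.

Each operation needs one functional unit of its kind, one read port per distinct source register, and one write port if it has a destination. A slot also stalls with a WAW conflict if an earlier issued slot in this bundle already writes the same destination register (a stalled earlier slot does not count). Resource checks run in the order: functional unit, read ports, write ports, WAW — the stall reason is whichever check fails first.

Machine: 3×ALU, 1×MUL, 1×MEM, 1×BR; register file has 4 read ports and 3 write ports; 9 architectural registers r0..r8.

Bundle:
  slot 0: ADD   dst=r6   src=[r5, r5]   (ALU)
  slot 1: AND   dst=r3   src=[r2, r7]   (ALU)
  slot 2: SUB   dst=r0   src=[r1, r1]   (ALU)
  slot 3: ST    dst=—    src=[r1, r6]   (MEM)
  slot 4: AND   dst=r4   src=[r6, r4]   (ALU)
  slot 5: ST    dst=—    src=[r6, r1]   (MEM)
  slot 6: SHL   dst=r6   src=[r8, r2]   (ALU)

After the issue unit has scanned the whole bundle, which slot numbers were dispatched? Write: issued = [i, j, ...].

#0 ALU src=r5,r5 dispatched  <A:2 Mu:1 Ld:1 B:1 rd:3 wr:2>
#1 ALU src=r2,r7 dispatched  <A:1 Mu:1 Ld:1 B:1 rd:1 wr:1>
#2 ALU src=r1,r1 dispatched  <A:0 Mu:1 Ld:1 B:1 rd:0 wr:0>
#3 MEM src=r1,r6 held:RD_PORT  <A:0 Mu:1 Ld:1 B:1 rd:0 wr:0>
#4 ALU src=r6,r4 held:FU  <A:0 Mu:1 Ld:1 B:1 rd:0 wr:0>
#5 MEM src=r6,r1 held:RD_PORT  <A:0 Mu:1 Ld:1 B:1 rd:0 wr:0>
#6 ALU src=r8,r2 held:FU  <A:0 Mu:1 Ld:1 B:1 rd:0 wr:0>

issued = [0, 1, 2]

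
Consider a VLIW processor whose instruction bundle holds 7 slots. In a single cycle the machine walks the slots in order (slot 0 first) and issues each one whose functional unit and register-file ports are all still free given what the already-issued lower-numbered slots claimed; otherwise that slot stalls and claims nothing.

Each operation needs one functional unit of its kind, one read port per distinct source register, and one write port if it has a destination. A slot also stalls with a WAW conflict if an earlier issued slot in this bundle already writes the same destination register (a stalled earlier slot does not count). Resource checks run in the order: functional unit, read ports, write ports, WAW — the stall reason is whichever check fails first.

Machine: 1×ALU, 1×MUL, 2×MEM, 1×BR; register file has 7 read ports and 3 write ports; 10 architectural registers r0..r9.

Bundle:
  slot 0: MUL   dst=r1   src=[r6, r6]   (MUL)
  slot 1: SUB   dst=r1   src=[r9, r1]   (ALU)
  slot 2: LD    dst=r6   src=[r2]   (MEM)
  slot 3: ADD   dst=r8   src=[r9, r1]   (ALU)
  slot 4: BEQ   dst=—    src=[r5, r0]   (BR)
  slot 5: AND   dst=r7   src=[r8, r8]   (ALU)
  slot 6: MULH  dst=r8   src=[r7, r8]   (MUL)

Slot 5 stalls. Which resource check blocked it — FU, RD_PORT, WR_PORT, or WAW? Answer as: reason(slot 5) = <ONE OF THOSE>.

[0] MUL needs rd=1 wr=1: ok; after: ALU=1 MUL=0 MEM=2 BR=1, R=6, W=2
[1] ALU needs rd=2 wr=1: WAW; after: ALU=1 MUL=0 MEM=2 BR=1, R=6, W=2
[2] MEM needs rd=1 wr=1: ok; after: ALU=1 MUL=0 MEM=1 BR=1, R=5, W=1
[3] ALU needs rd=2 wr=1: ok; after: ALU=0 MUL=0 MEM=1 BR=1, R=3, W=0
[4] BR needs rd=2 wr=0: ok; after: ALU=0 MUL=0 MEM=1 BR=0, R=1, W=0
[5] ALU needs rd=1 wr=1: FU; after: ALU=0 MUL=0 MEM=1 BR=0, R=1, W=0
[6] MUL needs rd=2 wr=1: FU; after: ALU=0 MUL=0 MEM=1 BR=0, R=1, W=0

reason(slot 5) = FU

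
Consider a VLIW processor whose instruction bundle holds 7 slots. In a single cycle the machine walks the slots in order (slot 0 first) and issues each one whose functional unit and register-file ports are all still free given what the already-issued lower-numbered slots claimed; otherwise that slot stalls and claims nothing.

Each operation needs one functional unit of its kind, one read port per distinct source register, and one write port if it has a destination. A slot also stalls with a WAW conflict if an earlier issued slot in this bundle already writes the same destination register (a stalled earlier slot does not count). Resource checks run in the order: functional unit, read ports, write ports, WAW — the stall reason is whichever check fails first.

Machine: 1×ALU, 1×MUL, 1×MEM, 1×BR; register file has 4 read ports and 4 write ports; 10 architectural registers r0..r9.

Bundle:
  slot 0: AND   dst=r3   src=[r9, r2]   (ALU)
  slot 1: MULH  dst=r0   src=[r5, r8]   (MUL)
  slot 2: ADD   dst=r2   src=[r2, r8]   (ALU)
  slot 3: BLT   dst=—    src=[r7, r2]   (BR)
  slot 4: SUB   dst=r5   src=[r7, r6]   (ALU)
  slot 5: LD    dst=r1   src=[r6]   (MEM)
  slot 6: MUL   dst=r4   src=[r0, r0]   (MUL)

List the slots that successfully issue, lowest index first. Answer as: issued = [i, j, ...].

slot 0 (ALU): ISSUE — free A0,Mu1,Ld1,B1 rp2 wp3
slot 1 (MUL): ISSUE — free A0,Mu0,Ld1,B1 rp0 wp2
slot 2 (ALU): stall FU — free A0,Mu0,Ld1,B1 rp0 wp2
slot 3 (BR): stall RD_PORT — free A0,Mu0,Ld1,B1 rp0 wp2
slot 4 (ALU): stall FU — free A0,Mu0,Ld1,B1 rp0 wp2
slot 5 (MEM): stall RD_PORT — free A0,Mu0,Ld1,B1 rp0 wp2
slot 6 (MUL): stall FU — free A0,Mu0,Ld1,B1 rp0 wp2

issued = [0, 1]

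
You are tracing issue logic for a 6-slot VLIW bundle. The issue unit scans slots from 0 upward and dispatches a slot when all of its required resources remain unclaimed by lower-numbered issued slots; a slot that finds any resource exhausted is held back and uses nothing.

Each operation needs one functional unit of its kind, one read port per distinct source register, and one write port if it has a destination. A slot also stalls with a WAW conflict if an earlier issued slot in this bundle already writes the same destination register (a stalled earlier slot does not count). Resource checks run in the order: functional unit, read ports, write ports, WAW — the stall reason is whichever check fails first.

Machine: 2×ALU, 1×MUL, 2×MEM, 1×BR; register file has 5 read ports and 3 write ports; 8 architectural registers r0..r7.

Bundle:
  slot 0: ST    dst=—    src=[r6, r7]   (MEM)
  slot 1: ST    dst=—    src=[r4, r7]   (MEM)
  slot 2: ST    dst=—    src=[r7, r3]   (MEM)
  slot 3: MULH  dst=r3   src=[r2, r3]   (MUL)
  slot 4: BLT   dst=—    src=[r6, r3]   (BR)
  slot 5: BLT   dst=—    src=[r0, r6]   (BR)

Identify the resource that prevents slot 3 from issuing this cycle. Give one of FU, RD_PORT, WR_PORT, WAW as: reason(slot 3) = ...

reason(slot 3) = RD_PORT

#0 MEM src=r6,r7 dispatched  <A:2 Mu:1 Ld:1 B:1 rd:3 wr:3>
#1 MEM src=r4,r7 dispatched  <A:2 Mu:1 Ld:0 B:1 rd:1 wr:3>
#2 MEM src=r7,r3 held:FU  <A:2 Mu:1 Ld:0 B:1 rd:1 wr:3>
#3 MUL src=r2,r3 held:RD_PORT  <A:2 Mu:1 Ld:0 B:1 rd:1 wr:3>
#4 BR src=r6,r3 held:RD_PORT  <A:2 Mu:1 Ld:0 B:1 rd:1 wr:3>
#5 BR src=r0,r6 held:RD_PORT  <A:2 Mu:1 Ld:0 B:1 rd:1 wr:3>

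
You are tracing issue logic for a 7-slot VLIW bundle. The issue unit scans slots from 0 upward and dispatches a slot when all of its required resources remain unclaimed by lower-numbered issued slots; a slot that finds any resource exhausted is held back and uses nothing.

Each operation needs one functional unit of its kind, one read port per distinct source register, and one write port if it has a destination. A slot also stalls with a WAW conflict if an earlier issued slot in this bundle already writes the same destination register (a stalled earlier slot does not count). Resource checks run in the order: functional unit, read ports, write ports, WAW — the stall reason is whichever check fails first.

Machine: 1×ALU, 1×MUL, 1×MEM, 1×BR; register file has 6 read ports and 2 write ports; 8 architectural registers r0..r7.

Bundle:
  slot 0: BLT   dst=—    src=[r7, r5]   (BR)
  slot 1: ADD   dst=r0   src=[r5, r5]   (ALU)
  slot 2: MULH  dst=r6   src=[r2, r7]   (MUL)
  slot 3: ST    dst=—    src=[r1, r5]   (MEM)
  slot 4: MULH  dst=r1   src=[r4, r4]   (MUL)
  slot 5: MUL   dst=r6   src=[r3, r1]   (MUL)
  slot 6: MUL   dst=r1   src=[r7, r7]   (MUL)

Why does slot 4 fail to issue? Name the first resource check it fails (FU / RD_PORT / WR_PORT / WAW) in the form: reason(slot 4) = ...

reason(slot 4) = FU

(0) want 1×BR +2rd +0wr — yes → AL1|MU1|ME1|BR0|rd4|wr2
(1) want 1×ALU +1rd +1wr — yes → AL0|MU1|ME1|BR0|rd3|wr1
(2) want 1×MUL +2rd +1wr — yes → AL0|MU0|ME1|BR0|rd1|wr0
(3) want 1×MEM +2rd +0wr — RD_PORT → AL0|MU0|ME1|BR0|rd1|wr0
(4) want 1×MUL +1rd +1wr — FU → AL0|MU0|ME1|BR0|rd1|wr0
(5) want 1×MUL +2rd +1wr — FU → AL0|MU0|ME1|BR0|rd1|wr0
(6) want 1×MUL +1rd +1wr — FU → AL0|MU0|ME1|BR0|rd1|wr0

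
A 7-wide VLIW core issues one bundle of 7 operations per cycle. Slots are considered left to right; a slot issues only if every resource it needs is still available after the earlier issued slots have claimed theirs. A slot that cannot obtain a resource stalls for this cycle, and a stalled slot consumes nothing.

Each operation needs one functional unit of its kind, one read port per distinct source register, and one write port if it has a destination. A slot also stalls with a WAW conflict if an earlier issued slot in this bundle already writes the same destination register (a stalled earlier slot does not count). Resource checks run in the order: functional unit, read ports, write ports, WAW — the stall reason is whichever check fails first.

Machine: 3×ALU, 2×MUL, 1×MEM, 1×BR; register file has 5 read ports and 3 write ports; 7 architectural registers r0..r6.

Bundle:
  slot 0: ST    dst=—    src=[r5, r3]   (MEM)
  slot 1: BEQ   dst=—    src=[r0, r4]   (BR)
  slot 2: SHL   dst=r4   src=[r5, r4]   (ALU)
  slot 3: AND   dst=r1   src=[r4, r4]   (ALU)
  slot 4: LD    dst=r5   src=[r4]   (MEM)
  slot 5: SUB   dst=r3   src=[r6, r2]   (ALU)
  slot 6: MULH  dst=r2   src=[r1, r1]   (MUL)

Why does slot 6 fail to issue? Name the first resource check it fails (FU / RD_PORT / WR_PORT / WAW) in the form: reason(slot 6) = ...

[0] MEM needs rd=2 wr=0: ok; after: ALU=3 MUL=2 MEM=0 BR=1, R=3, W=3
[1] BR needs rd=2 wr=0: ok; after: ALU=3 MUL=2 MEM=0 BR=0, R=1, W=3
[2] ALU needs rd=2 wr=1: RD_PORT; after: ALU=3 MUL=2 MEM=0 BR=0, R=1, W=3
[3] ALU needs rd=1 wr=1: ok; after: ALU=2 MUL=2 MEM=0 BR=0, R=0, W=2
[4] MEM needs rd=1 wr=1: FU; after: ALU=2 MUL=2 MEM=0 BR=0, R=0, W=2
[5] ALU needs rd=2 wr=1: RD_PORT; after: ALU=2 MUL=2 MEM=0 BR=0, R=0, W=2
[6] MUL needs rd=1 wr=1: RD_PORT; after: ALU=2 MUL=2 MEM=0 BR=0, R=0, W=2

reason(slot 6) = RD_PORT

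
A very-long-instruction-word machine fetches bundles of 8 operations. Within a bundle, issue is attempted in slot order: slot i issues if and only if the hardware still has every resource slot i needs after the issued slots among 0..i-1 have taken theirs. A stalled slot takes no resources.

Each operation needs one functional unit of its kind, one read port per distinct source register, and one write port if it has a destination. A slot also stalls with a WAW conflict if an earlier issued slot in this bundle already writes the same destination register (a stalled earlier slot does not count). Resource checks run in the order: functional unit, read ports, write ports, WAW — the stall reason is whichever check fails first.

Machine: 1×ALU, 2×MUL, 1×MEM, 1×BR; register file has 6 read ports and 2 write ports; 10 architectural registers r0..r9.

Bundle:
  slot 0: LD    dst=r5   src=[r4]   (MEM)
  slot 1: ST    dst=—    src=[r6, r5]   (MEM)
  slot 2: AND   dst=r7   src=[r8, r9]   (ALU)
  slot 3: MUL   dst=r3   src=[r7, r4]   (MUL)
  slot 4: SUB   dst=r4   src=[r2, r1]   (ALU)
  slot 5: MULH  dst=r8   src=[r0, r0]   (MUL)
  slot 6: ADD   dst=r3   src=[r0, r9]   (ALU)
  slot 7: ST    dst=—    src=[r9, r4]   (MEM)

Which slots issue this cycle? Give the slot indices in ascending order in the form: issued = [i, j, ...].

(0) want 1×MEM +1rd +1wr — yes → AL1|MU2|ME0|BR1|rd5|wr1
(1) want 1×MEM +2rd +0wr — FU → AL1|MU2|ME0|BR1|rd5|wr1
(2) want 1×ALU +2rd +1wr — yes → AL0|MU2|ME0|BR1|rd3|wr0
(3) want 1×MUL +2rd +1wr — WR_PORT → AL0|MU2|ME0|BR1|rd3|wr0
(4) want 1×ALU +2rd +1wr — FU → AL0|MU2|ME0|BR1|rd3|wr0
(5) want 1×MUL +1rd +1wr — WR_PORT → AL0|MU2|ME0|BR1|rd3|wr0
(6) want 1×ALU +2rd +1wr — FU → AL0|MU2|ME0|BR1|rd3|wr0
(7) want 1×MEM +2rd +0wr — FU → AL0|MU2|ME0|BR1|rd3|wr0

issued = [0, 2]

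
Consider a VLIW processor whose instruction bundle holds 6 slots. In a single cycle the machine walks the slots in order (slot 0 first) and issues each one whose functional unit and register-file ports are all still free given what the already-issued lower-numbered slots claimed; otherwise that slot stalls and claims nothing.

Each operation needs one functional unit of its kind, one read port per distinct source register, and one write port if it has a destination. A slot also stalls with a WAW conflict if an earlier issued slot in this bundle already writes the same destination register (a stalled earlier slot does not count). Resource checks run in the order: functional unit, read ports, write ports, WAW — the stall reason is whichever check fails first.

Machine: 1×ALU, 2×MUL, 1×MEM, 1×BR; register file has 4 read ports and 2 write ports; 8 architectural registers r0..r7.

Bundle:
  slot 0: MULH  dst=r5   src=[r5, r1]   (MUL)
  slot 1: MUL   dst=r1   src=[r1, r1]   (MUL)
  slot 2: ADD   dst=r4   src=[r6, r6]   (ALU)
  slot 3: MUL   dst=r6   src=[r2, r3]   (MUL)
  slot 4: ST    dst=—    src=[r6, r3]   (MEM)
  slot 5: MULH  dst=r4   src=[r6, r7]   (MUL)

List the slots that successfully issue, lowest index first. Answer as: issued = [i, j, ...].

#0 MUL src=r5,r1 dispatched  <A:1 Mu:1 Ld:1 B:1 rd:2 wr:1>
#1 MUL src=r1,r1 dispatched  <A:1 Mu:0 Ld:1 B:1 rd:1 wr:0>
#2 ALU src=r6,r6 held:WR_PORT  <A:1 Mu:0 Ld:1 B:1 rd:1 wr:0>
#3 MUL src=r2,r3 held:FU  <A:1 Mu:0 Ld:1 B:1 rd:1 wr:0>
#4 MEM src=r6,r3 held:RD_PORT  <A:1 Mu:0 Ld:1 B:1 rd:1 wr:0>
#5 MUL src=r6,r7 held:FU  <A:1 Mu:0 Ld:1 B:1 rd:1 wr:0>

issued = [0, 1]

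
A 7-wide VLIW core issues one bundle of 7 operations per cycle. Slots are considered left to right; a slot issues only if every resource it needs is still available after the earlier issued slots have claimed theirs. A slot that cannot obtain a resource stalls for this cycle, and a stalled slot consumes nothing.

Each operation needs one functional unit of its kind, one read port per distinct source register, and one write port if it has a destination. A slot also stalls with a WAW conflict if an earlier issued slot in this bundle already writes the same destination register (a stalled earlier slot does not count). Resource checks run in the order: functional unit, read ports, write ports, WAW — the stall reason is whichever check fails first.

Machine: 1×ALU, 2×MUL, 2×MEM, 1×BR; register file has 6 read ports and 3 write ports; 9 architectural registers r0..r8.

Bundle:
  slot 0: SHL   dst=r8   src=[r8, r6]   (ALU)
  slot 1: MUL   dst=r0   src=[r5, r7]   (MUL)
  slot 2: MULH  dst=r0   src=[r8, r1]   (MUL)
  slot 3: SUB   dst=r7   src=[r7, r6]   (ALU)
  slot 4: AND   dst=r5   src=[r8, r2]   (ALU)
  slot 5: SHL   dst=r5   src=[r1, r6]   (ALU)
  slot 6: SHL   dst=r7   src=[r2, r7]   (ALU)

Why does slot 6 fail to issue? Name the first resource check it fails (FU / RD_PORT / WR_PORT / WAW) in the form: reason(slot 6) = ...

slot 0 (ALU): ISSUE — free A0,Mu2,Ld2,B1 rp4 wp2
slot 1 (MUL): ISSUE — free A0,Mu1,Ld2,B1 rp2 wp1
slot 2 (MUL): stall WAW — free A0,Mu1,Ld2,B1 rp2 wp1
slot 3 (ALU): stall FU — free A0,Mu1,Ld2,B1 rp2 wp1
slot 4 (ALU): stall FU — free A0,Mu1,Ld2,B1 rp2 wp1
slot 5 (ALU): stall FU — free A0,Mu1,Ld2,B1 rp2 wp1
slot 6 (ALU): stall FU — free A0,Mu1,Ld2,B1 rp2 wp1

reason(slot 6) = FU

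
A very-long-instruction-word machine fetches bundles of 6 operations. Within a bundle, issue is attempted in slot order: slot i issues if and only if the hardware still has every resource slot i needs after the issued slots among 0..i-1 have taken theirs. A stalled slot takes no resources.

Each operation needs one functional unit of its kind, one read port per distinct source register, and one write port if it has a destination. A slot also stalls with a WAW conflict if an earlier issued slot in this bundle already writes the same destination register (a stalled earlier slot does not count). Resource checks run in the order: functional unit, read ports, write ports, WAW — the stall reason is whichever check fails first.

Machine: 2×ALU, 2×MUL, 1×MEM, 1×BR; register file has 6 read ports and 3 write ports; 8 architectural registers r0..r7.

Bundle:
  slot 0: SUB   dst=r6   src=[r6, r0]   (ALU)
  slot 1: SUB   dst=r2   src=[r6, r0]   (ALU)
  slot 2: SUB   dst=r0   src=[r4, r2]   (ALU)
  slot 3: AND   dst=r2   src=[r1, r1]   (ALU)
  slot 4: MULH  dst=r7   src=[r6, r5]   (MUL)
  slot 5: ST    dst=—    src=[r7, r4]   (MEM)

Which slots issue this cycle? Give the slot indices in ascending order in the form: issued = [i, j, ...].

slot 0 (ALU): ISSUE — free A1,Mu2,Ld1,B1 rp4 wp2
slot 1 (ALU): ISSUE — free A0,Mu2,Ld1,B1 rp2 wp1
slot 2 (ALU): stall FU — free A0,Mu2,Ld1,B1 rp2 wp1
slot 3 (ALU): stall FU — free A0,Mu2,Ld1,B1 rp2 wp1
slot 4 (MUL): ISSUE — free A0,Mu1,Ld1,B1 rp0 wp0
slot 5 (MEM): stall RD_PORT — free A0,Mu1,Ld1,B1 rp0 wp0

issued = [0, 1, 4]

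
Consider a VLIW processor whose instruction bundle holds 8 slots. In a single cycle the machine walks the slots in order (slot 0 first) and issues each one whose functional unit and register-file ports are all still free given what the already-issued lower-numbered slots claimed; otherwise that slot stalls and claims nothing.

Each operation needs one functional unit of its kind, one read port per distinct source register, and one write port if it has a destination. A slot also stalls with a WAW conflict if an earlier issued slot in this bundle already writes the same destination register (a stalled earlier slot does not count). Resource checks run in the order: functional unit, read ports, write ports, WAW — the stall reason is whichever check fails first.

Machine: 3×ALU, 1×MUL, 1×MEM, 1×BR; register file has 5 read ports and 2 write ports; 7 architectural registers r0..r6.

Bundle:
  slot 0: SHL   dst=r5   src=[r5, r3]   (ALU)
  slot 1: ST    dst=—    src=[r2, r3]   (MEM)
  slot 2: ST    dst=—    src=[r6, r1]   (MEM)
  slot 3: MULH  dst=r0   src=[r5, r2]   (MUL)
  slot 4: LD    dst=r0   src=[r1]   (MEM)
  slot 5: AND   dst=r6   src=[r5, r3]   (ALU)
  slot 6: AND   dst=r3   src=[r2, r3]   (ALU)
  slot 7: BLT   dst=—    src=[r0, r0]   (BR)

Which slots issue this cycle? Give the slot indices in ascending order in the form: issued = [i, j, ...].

issued = [0, 1, 7]

  0. ALU→r5 ⇒ go  {2A/1Mu/1Ld/1B | 3r 1w}
  1. MEM ⇒ go  {2A/1Mu/0Ld/1B | 1r 1w}
  2. MEM ⇒ no(FU)  {2A/1Mu/0Ld/1B | 1r 1w}
  3. MUL→r0 ⇒ no(RD_PORT)  {2A/1Mu/0Ld/1B | 1r 1w}
  4. MEM→r0 ⇒ no(FU)  {2A/1Mu/0Ld/1B | 1r 1w}
  5. ALU→r6 ⇒ no(RD_PORT)  {2A/1Mu/0Ld/1B | 1r 1w}
  6. ALU→r3 ⇒ no(RD_PORT)  {2A/1Mu/0Ld/1B | 1r 1w}
  7. BR ⇒ go  {2A/1Mu/0Ld/0B | 0r 1w}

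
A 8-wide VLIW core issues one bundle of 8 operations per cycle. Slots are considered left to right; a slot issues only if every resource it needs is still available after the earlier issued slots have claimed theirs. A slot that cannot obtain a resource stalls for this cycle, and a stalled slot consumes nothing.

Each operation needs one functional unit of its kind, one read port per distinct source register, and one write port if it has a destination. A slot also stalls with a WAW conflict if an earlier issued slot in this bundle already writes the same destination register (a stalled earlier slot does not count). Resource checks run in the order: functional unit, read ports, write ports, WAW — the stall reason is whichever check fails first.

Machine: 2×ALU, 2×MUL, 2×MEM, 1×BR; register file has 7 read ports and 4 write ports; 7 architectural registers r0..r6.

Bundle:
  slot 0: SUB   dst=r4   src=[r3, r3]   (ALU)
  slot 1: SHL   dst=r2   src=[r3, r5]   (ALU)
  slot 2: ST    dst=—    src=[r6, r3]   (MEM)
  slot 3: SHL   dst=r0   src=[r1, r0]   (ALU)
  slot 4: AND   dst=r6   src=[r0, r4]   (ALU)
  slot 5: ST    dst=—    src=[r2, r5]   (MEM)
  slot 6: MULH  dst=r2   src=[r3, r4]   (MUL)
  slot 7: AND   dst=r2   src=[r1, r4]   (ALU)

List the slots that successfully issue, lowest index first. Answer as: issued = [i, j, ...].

issued = [0, 1, 2, 5]

slot 0 (ALU): ISSUE — free A1,Mu2,Ld2,B1 rp6 wp3
slot 1 (ALU): ISSUE — free A0,Mu2,Ld2,B1 rp4 wp2
slot 2 (MEM): ISSUE — free A0,Mu2,Ld1,B1 rp2 wp2
slot 3 (ALU): stall FU — free A0,Mu2,Ld1,B1 rp2 wp2
slot 4 (ALU): stall FU — free A0,Mu2,Ld1,B1 rp2 wp2
slot 5 (MEM): ISSUE — free A0,Mu2,Ld0,B1 rp0 wp2
slot 6 (MUL): stall RD_PORT — free A0,Mu2,Ld0,B1 rp0 wp2
slot 7 (ALU): stall FU — free A0,Mu2,Ld0,B1 rp0 wp2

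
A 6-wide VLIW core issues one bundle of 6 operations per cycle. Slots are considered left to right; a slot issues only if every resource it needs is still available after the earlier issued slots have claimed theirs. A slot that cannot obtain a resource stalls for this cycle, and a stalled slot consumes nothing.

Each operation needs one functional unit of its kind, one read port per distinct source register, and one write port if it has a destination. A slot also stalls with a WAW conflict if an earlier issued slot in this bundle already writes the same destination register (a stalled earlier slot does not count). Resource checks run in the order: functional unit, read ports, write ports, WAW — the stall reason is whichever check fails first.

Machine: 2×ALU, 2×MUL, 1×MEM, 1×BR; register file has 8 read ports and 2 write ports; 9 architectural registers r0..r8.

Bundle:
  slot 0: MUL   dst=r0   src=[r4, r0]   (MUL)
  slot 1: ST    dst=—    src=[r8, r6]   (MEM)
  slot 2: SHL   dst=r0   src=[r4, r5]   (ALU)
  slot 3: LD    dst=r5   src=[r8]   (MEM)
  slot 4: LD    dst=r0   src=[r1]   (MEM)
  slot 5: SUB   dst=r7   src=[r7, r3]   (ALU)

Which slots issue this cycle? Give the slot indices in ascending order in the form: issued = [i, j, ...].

issued = [0, 1, 5]

slot 0 (MUL): ISSUE — free A2,Mu1,Ld1,B1 rp6 wp1
slot 1 (MEM): ISSUE — free A2,Mu1,Ld0,B1 rp4 wp1
slot 2 (ALU): stall WAW — free A2,Mu1,Ld0,B1 rp4 wp1
slot 3 (MEM): stall FU — free A2,Mu1,Ld0,B1 rp4 wp1
slot 4 (MEM): stall FU — free A2,Mu1,Ld0,B1 rp4 wp1
slot 5 (ALU): ISSUE — free A1,Mu1,Ld0,B1 rp2 wp0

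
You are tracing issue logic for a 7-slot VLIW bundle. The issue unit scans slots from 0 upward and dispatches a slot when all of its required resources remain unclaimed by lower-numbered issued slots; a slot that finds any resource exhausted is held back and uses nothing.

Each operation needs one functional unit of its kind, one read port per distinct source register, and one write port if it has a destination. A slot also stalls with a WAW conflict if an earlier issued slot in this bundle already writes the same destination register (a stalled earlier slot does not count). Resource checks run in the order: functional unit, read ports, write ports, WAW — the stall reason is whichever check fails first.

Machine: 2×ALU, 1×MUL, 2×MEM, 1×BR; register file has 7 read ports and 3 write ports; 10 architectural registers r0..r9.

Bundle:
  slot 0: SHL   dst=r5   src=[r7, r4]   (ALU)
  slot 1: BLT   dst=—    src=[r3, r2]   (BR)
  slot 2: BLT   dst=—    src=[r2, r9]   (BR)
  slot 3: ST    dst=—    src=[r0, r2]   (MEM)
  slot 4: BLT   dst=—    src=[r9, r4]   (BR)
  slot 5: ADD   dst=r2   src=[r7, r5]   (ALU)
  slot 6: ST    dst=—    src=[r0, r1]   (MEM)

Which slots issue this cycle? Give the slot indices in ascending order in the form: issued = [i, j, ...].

slot 0 (ALU): ISSUE — free A1,Mu1,Ld2,B1 rp5 wp2
slot 1 (BR): ISSUE — free A1,Mu1,Ld2,B0 rp3 wp2
slot 2 (BR): stall FU — free A1,Mu1,Ld2,B0 rp3 wp2
slot 3 (MEM): ISSUE — free A1,Mu1,Ld1,B0 rp1 wp2
slot 4 (BR): stall FU — free A1,Mu1,Ld1,B0 rp1 wp2
slot 5 (ALU): stall RD_PORT — free A1,Mu1,Ld1,B0 rp1 wp2
slot 6 (MEM): stall RD_PORT — free A1,Mu1,Ld1,B0 rp1 wp2

issued = [0, 1, 3]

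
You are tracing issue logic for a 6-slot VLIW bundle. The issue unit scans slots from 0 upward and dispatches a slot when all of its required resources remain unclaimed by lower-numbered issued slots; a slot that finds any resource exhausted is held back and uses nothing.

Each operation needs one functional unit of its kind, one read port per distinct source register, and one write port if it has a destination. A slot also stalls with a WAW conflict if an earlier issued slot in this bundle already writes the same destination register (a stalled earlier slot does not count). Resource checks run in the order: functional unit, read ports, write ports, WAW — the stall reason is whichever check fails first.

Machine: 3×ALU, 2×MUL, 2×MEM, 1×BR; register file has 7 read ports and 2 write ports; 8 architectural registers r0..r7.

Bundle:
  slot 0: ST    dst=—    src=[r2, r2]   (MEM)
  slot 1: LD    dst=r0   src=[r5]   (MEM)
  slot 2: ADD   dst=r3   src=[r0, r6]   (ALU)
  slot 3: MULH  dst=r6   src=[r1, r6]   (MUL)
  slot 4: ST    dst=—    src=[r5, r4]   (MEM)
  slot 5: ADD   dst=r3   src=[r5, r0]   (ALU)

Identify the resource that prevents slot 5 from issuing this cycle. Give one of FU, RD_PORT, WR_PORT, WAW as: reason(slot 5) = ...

reason(slot 5) = WR_PORT

slot 0 (MEM): ISSUE — free A3,Mu2,Ld1,B1 rp6 wp2
slot 1 (MEM): ISSUE — free A3,Mu2,Ld0,B1 rp5 wp1
slot 2 (ALU): ISSUE — free A2,Mu2,Ld0,B1 rp3 wp0
slot 3 (MUL): stall WR_PORT — free A2,Mu2,Ld0,B1 rp3 wp0
slot 4 (MEM): stall FU — free A2,Mu2,Ld0,B1 rp3 wp0
slot 5 (ALU): stall WR_PORT — free A2,Mu2,Ld0,B1 rp3 wp0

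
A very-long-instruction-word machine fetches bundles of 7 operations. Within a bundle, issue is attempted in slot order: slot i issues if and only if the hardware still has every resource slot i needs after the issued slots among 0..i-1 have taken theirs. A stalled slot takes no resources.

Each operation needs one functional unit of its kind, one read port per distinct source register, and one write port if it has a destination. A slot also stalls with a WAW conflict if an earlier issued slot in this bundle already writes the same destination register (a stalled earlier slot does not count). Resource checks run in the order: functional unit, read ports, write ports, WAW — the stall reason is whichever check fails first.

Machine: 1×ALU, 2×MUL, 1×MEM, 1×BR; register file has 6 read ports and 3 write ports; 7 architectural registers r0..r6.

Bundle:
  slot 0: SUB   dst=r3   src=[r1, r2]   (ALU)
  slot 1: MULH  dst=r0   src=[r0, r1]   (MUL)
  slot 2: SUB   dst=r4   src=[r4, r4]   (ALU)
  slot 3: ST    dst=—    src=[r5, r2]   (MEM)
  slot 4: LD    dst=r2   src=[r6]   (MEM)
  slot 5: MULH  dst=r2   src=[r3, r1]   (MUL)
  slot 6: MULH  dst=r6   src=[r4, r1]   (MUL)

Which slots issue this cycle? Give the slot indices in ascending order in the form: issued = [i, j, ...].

issued = [0, 1, 3]

#0 ALU src=r1,r2 dispatched  <A:0 Mu:2 Ld:1 B:1 rd:4 wr:2>
#1 MUL src=r0,r1 dispatched  <A:0 Mu:1 Ld:1 B:1 rd:2 wr:1>
#2 ALU src=r4,r4 held:FU  <A:0 Mu:1 Ld:1 B:1 rd:2 wr:1>
#3 MEM src=r5,r2 dispatched  <A:0 Mu:1 Ld:0 B:1 rd:0 wr:1>
#4 MEM src=r6 held:FU  <A:0 Mu:1 Ld:0 B:1 rd:0 wr:1>
#5 MUL src=r3,r1 held:RD_PORT  <A:0 Mu:1 Ld:0 B:1 rd:0 wr:1>
#6 MUL src=r4,r1 held:RD_PORT  <A:0 Mu:1 Ld:0 B:1 rd:0 wr:1>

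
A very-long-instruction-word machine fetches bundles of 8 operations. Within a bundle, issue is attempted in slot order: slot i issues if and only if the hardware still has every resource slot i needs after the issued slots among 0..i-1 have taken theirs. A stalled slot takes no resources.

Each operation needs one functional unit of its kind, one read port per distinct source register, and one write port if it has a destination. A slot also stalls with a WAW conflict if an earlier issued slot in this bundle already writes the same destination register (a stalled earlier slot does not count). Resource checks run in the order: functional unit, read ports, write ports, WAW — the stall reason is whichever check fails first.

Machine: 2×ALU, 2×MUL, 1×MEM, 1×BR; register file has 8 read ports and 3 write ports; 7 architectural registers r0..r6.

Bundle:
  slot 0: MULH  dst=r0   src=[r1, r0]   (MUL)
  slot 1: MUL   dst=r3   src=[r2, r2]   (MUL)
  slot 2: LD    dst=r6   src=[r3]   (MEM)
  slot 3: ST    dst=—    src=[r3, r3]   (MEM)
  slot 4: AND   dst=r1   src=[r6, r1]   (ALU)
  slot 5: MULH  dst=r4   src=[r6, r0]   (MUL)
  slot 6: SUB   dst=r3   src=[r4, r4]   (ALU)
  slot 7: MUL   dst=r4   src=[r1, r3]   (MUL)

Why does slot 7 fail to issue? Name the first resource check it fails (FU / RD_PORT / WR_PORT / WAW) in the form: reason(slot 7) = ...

(0) want 1×MUL +2rd +1wr — yes → AL2|MU1|ME1|BR1|rd6|wr2
(1) want 1×MUL +1rd +1wr — yes → AL2|MU0|ME1|BR1|rd5|wr1
(2) want 1×MEM +1rd +1wr — yes → AL2|MU0|ME0|BR1|rd4|wr0
(3) want 1×MEM +1rd +0wr — FU → AL2|MU0|ME0|BR1|rd4|wr0
(4) want 1×ALU +2rd +1wr — WR_PORT → AL2|MU0|ME0|BR1|rd4|wr0
(5) want 1×MUL +2rd +1wr — FU → AL2|MU0|ME0|BR1|rd4|wr0
(6) want 1×ALU +1rd +1wr — WR_PORT → AL2|MU0|ME0|BR1|rd4|wr0
(7) want 1×MUL +2rd +1wr — FU → AL2|MU0|ME0|BR1|rd4|wr0

reason(slot 7) = FU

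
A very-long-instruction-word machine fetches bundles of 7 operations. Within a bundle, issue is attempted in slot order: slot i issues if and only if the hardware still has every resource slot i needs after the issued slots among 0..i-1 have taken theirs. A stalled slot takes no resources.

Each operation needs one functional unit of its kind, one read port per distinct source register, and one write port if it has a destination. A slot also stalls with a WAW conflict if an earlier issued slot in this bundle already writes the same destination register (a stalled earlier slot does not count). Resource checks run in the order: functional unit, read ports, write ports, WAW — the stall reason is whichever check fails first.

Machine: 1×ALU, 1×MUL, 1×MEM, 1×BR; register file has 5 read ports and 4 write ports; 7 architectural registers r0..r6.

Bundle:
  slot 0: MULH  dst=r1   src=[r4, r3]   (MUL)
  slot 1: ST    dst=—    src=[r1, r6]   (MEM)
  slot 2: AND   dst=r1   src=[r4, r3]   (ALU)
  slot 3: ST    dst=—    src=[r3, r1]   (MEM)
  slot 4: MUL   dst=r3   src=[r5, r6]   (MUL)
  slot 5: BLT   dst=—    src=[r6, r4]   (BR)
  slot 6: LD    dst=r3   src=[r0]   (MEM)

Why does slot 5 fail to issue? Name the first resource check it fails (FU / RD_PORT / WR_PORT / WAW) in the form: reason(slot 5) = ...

  0. MUL→r1 ⇒ go  {1A/0Mu/1Ld/1B | 3r 3w}
  1. MEM ⇒ go  {1A/0Mu/0Ld/1B | 1r 3w}
  2. ALU→r1 ⇒ no(RD_PORT)  {1A/0Mu/0Ld/1B | 1r 3w}
  3. MEM ⇒ no(FU)  {1A/0Mu/0Ld/1B | 1r 3w}
  4. MUL→r3 ⇒ no(FU)  {1A/0Mu/0Ld/1B | 1r 3w}
  5. BR ⇒ no(RD_PORT)  {1A/0Mu/0Ld/1B | 1r 3w}
  6. MEM→r3 ⇒ no(FU)  {1A/0Mu/0Ld/1B | 1r 3w}

reason(slot 5) = RD_PORT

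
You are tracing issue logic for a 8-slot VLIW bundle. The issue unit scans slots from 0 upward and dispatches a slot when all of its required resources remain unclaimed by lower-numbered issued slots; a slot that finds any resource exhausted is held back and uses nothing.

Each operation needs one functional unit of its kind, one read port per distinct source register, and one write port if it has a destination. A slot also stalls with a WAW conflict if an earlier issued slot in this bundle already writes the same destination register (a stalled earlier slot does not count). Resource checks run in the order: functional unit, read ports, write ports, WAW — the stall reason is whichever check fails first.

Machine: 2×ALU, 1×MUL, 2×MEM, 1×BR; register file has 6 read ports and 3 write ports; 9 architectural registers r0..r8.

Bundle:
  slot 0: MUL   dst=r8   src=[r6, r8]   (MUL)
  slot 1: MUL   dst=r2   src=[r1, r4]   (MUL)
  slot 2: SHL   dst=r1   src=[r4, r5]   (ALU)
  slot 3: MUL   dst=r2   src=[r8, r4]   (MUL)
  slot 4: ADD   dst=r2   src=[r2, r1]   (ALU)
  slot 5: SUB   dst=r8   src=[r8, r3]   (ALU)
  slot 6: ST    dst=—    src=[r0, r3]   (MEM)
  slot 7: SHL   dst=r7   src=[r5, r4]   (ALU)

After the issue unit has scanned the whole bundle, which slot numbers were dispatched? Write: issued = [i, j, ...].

issued = [0, 2, 4]

(0) want 1×MUL +2rd +1wr — yes → AL2|MU0|ME2|BR1|rd4|wr2
(1) want 1×MUL +2rd +1wr — FU → AL2|MU0|ME2|BR1|rd4|wr2
(2) want 1×ALU +2rd +1wr — yes → AL1|MU0|ME2|BR1|rd2|wr1
(3) want 1×MUL +2rd +1wr — FU → AL1|MU0|ME2|BR1|rd2|wr1
(4) want 1×ALU +2rd +1wr — yes → AL0|MU0|ME2|BR1|rd0|wr0
(5) want 1×ALU +2rd +1wr — FU → AL0|MU0|ME2|BR1|rd0|wr0
(6) want 1×MEM +2rd +0wr — RD_PORT → AL0|MU0|ME2|BR1|rd0|wr0
(7) want 1×ALU +2rd +1wr — FU → AL0|MU0|ME2|BR1|rd0|wr0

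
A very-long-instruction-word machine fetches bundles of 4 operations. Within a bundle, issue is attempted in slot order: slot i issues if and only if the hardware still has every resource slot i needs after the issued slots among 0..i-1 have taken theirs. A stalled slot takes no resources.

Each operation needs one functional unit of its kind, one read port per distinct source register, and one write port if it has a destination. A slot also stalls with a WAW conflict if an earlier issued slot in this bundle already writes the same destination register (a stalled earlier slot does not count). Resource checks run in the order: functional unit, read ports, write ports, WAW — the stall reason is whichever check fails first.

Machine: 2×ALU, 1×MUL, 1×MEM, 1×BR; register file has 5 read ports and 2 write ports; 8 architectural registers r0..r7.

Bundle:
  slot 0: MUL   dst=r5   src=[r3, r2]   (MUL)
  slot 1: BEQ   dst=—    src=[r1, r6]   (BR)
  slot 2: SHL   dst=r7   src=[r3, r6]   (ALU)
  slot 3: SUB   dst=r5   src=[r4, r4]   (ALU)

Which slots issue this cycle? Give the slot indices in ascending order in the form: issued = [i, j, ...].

issued = [0, 1]

  0. MUL→r5 ⇒ go  {2A/0Mu/1Ld/1B | 3r 1w}
  1. BR ⇒ go  {2A/0Mu/1Ld/0B | 1r 1w}
  2. ALU→r7 ⇒ no(RD_PORT)  {2A/0Mu/1Ld/0B | 1r 1w}
  3. ALU→r5 ⇒ no(WAW)  {2A/0Mu/1Ld/0B | 1r 1w}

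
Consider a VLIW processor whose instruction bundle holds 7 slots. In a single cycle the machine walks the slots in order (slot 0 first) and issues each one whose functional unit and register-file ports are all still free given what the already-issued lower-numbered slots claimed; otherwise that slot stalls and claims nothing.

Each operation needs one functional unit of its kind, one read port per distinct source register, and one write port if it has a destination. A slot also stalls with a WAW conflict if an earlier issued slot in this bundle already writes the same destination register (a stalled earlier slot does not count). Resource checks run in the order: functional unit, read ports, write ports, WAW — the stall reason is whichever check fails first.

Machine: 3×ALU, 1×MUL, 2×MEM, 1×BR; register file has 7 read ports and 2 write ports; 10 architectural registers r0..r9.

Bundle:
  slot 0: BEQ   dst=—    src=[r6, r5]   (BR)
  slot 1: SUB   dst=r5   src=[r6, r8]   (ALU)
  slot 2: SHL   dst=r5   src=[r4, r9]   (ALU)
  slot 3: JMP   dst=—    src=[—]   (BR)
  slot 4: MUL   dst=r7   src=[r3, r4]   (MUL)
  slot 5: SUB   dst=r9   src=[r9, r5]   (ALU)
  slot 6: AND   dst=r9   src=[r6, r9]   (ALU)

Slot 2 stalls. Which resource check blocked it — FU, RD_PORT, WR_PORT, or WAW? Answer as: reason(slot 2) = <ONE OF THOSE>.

#0 BR src=r6,r5 dispatched  <A:3 Mu:1 Ld:2 B:0 rd:5 wr:2>
#1 ALU src=r6,r8 dispatched  <A:2 Mu:1 Ld:2 B:0 rd:3 wr:1>
#2 ALU src=r4,r9 held:WAW  <A:2 Mu:1 Ld:2 B:0 rd:3 wr:1>
#3 BR src=- held:FU  <A:2 Mu:1 Ld:2 B:0 rd:3 wr:1>
#4 MUL src=r3,r4 dispatched  <A:2 Mu:0 Ld:2 B:0 rd:1 wr:0>
#5 ALU src=r9,r5 held:RD_PORT  <A:2 Mu:0 Ld:2 B:0 rd:1 wr:0>
#6 ALU src=r6,r9 held:RD_PORT  <A:2 Mu:0 Ld:2 B:0 rd:1 wr:0>

reason(slot 2) = WAW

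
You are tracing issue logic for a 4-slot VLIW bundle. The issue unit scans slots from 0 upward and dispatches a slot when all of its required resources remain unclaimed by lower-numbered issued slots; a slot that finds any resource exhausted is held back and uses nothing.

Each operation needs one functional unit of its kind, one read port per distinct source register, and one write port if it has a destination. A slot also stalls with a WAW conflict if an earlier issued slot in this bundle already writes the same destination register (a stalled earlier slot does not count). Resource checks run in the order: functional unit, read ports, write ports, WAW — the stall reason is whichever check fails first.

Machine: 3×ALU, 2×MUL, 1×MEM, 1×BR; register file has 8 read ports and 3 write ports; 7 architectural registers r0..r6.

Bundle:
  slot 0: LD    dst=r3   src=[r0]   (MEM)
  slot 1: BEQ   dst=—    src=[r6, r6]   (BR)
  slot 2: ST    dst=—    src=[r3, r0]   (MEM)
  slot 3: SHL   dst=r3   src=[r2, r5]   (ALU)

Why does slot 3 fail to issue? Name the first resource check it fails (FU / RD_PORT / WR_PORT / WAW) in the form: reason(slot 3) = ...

reason(slot 3) = WAW

[0] MEM needs rd=1 wr=1: ok; after: ALU=3 MUL=2 MEM=0 BR=1, R=7, W=2
[1] BR needs rd=1 wr=0: ok; after: ALU=3 MUL=2 MEM=0 BR=0, R=6, W=2
[2] MEM needs rd=2 wr=0: FU; after: ALU=3 MUL=2 MEM=0 BR=0, R=6, W=2
[3] ALU needs rd=2 wr=1: WAW; after: ALU=3 MUL=2 MEM=0 BR=0, R=6, W=2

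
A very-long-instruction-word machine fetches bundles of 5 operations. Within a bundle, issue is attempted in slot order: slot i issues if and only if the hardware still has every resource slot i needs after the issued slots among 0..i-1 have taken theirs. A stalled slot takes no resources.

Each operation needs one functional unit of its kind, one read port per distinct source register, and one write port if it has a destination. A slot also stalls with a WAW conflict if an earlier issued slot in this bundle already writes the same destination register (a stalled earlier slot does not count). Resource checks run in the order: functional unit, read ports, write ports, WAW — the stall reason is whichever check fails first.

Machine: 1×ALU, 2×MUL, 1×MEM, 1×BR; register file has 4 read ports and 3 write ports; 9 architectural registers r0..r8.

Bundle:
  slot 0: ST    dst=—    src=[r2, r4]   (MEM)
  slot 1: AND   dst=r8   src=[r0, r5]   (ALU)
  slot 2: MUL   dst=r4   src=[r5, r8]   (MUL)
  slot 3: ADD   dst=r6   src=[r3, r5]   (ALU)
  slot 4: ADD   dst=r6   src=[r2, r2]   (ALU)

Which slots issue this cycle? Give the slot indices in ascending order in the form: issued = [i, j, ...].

issued = [0, 1]

#0 MEM src=r2,r4 dispatched  <A:1 Mu:2 Ld:0 B:1 rd:2 wr:3>
#1 ALU src=r0,r5 dispatched  <A:0 Mu:2 Ld:0 B:1 rd:0 wr:2>
#2 MUL src=r5,r8 held:RD_PORT  <A:0 Mu:2 Ld:0 B:1 rd:0 wr:2>
#3 ALU src=r3,r5 held:FU  <A:0 Mu:2 Ld:0 B:1 rd:0 wr:2>
#4 ALU src=r2,r2 held:FU  <A:0 Mu:2 Ld:0 B:1 rd:0 wr:2>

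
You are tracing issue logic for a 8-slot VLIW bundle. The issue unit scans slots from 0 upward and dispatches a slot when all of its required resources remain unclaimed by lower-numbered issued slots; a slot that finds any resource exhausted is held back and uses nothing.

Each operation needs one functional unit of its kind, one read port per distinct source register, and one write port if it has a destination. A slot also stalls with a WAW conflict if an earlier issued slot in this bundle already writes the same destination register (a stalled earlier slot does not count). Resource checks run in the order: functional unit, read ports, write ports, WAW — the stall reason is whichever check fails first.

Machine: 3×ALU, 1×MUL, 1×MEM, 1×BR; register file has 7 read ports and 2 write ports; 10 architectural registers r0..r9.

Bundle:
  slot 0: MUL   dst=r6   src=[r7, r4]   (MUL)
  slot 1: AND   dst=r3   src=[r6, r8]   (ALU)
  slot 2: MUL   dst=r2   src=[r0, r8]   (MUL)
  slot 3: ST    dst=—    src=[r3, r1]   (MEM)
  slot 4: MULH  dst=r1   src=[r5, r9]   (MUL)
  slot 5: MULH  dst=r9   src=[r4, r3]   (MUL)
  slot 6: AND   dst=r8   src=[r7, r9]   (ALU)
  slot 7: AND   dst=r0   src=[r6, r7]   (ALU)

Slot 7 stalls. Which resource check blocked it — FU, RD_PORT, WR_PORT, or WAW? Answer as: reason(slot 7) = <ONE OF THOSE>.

reason(slot 7) = RD_PORT

slot 0 (MUL): ISSUE — free A3,Mu0,Ld1,B1 rp5 wp1
slot 1 (ALU): ISSUE — free A2,Mu0,Ld1,B1 rp3 wp0
slot 2 (MUL): stall FU — free A2,Mu0,Ld1,B1 rp3 wp0
slot 3 (MEM): ISSUE — free A2,Mu0,Ld0,B1 rp1 wp0
slot 4 (MUL): stall FU — free A2,Mu0,Ld0,B1 rp1 wp0
slot 5 (MUL): stall FU — free A2,Mu0,Ld0,B1 rp1 wp0
slot 6 (ALU): stall RD_PORT — free A2,Mu0,Ld0,B1 rp1 wp0
slot 7 (ALU): stall RD_PORT — free A2,Mu0,Ld0,B1 rp1 wp0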